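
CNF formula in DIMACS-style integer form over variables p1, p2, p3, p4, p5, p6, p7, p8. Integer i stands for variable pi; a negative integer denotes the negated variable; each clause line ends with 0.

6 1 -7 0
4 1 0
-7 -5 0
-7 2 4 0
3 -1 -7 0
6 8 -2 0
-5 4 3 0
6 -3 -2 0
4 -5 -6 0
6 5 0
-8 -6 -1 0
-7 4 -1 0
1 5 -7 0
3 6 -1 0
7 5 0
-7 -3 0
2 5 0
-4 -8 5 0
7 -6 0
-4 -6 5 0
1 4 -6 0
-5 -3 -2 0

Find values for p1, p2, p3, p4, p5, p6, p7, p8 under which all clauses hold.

p1=F, p2=T, p3=F, p4=T, p5=T, p6=F, p7=F, p8=T

Try p1 = False.
  then p4 is forced to True.
Branch on p2: take p2 = True.
Branch on p3: take p3 = False.
The remaining clauses are satisfied by p5 = True, p6 = False, p7 = False, p8 = True.
Check each clause:
  1. (p1 | ~p7 | p6) — ~p7 is true.
  2. (p1 | p4) — p4 is true.
  3. (~p7 | ~p5) — ~p7 is true.
  4. (p2 | p4 | ~p7) — ~p7 is true.
  5. (~p7 | ~p1 | p3) — ~p7 is true.
  6. (~p2 | p8 | p6) — p8 is true.
  7. (p3 | p4 | ~p5) — p4 is true.
  8. (p6 | ~p3 | ~p2) — ~p3 is true.
  9. (~p6 | p4 | ~p5) — ~p6 is true.
  10. (p6 | p5) — p5 is true.
  11. (~p1 | ~p6 | ~p8) — ~p6 is true.
  12. (p4 | ~p7 | ~p1) — ~p7 is true.
  13. (p5 | p1 | ~p7) — p5 is true.
  14. (p3 | p6 | ~p1) — ~p1 is true.
  15. (p7 | p5) — p5 is true.
  16. (~p3 | ~p7) — ~p7 is true.
  17. (p2 | p5) — p2 is true.
  18. (p5 | ~p8 | ~p4) — p5 is true.
  19. (p7 | ~p6) — ~p6 is true.
  20. (p5 | ~p6 | ~p4) — ~p6 is true.
  21. (p4 | p1 | ~p6) — ~p6 is true.
  22. (~p3 | ~p2 | ~p5) — ~p3 is true.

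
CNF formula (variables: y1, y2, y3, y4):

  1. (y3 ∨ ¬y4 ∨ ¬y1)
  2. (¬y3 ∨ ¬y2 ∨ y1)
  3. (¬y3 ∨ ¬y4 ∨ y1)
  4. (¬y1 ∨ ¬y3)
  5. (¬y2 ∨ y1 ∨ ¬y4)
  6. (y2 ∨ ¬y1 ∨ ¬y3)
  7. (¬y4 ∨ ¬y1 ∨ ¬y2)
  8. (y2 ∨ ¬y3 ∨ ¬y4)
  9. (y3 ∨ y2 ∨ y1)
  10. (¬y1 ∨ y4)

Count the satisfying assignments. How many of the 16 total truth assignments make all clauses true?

Satisfying assignments:
  y1=F y2=F y3=T y4=F
  y1=F y2=T y3=F y4=F
That's 2 in total.

2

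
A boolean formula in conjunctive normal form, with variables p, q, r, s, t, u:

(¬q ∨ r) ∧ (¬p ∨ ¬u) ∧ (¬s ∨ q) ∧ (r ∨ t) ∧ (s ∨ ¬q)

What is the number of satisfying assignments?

15

Case analysis on q and r:
  q=T, r=T: t free; 3 ways for (p,s,u) × 2^1 = 6.
  q=T, r=F: a clause becomes empty — 0.
  q=F, r=T: t free; 3 ways for (p,s,u) × 2^1 = 6.
  q=F, r=F: remaining (p,s,t,u) ∈ {(F,F,T,F); (F,F,T,T); (T,F,T,F)} — 3.
Total: 6 + 0 + 6 + 3 = 15.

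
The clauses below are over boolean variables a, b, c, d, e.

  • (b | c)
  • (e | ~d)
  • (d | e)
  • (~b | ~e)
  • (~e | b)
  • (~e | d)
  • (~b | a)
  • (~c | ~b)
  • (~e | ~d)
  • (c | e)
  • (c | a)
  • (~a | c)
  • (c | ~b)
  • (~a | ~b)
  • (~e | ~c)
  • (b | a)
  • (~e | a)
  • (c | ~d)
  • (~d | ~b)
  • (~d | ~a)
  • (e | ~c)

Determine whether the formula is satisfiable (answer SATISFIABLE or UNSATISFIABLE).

UNSATISFIABLE

e = True:
  propagation gives b=False; an empty clause results — contradiction.
e = False:
  propagation gives d=False; an empty clause results — contradiction.
Every branch closes, so no satisfying assignment exists.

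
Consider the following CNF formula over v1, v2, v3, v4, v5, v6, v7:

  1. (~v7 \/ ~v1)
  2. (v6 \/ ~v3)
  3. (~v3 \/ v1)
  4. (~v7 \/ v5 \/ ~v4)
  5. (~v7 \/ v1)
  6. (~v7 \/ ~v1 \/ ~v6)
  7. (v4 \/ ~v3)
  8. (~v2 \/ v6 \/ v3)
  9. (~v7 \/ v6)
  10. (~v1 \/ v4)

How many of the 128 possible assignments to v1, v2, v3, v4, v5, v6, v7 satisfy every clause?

22

Case analysis on v1 and v7:
  v1=T, v7=T: a clause becomes empty — 0.
  v1=T, v7=F: v5 free; 5 ways for (v2,v3,v4,v6) × 2^1 = 10.
  v1=F, v7=T: a clause becomes empty — 0.
  v1=F, v7=F: v4, v5 free; 3 ways for (v2,v3,v6) × 2^2 = 12.
Total: 0 + 10 + 0 + 12 = 22.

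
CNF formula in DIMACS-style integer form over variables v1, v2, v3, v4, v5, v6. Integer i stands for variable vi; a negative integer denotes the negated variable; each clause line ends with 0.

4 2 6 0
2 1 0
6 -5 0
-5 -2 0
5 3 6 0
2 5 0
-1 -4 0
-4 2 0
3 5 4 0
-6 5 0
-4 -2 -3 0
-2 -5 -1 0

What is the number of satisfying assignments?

Satisfying assignments:
  v1=0 v2=1 v3=1 v4=0 v5=0 v6=0
  v1=1 v2=0 v3=0 v4=0 v5=1 v6=1
  v1=1 v2=0 v3=1 v4=0 v5=1 v6=1
  v1=1 v2=1 v3=1 v4=0 v5=0 v6=0
That's 4 in total.

4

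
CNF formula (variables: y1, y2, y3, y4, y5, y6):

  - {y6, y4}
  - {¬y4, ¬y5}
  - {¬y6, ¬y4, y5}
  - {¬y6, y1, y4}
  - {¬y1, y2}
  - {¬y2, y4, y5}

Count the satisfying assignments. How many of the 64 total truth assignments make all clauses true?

8

Split on y4, then y5.
  y4=1, y5=1: a clause becomes empty — 0.
  y4=1, y5=0: y3 free; 3 ways for (y1,y2,y6) × 2^1 = 6.
  y4=0, y5=1: remaining (y1,y2,y3,y6) ∈ {(1,1,0,1); (1,1,1,1)} — 2.
  y4=0, y5=0: a clause becomes empty — 0.
Total: 0 + 6 + 2 + 0 = 8.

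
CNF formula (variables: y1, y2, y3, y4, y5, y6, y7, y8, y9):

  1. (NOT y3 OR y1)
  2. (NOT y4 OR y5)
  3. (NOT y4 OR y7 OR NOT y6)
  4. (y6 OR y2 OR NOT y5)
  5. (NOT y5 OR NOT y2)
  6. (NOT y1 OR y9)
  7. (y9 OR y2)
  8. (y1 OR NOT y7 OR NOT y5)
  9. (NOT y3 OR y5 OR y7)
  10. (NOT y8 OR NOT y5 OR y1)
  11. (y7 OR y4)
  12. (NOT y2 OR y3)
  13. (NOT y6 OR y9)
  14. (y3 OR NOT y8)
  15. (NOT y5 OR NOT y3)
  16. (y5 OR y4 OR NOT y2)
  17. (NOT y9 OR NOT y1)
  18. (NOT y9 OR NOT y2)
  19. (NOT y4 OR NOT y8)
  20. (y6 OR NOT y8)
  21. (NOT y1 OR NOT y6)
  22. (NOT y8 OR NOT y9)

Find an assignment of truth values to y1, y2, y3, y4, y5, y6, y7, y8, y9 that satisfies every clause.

y8 occurs only negated in the remaining clauses — set y8 = False.
Try y1 = False.
  then y3 is forced to False.
  then y2 is forced to False.
  then y9 is forced to True.
Set y4 = False and propagate.
  then y7 is forced to True.
  then y5 is forced to False.
y6 is now unconstrained; take y6 = True.

y1=False  y2=False  y3=False  y4=False  y5=False  y6=True  y7=True  y8=False  y9=True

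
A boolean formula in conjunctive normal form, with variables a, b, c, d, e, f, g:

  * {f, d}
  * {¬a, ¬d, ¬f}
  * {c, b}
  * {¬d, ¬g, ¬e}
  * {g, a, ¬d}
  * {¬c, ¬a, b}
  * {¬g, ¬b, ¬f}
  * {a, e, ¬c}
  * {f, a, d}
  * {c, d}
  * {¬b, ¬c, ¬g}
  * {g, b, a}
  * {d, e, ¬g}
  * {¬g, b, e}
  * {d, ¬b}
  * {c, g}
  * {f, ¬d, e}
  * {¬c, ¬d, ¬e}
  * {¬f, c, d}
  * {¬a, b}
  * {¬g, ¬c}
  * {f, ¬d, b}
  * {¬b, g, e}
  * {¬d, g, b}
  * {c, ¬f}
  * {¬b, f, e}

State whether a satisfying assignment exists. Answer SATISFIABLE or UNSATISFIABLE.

UNSATISFIABLE

d = True:
  b = True:
    g = True:
      propagation gives e=False, f=False; contradiction.
    g = False:
      propagation gives a=True, f=False, c=True; contradiction.
  b = False:
    propagation gives c=True, a=False, g=True; an empty clause results — contradiction.
d = False:
  propagation gives f=True, c=True, b=False, a=False; an empty clause results — contradiction.
Every branch closes, so no satisfying assignment exists.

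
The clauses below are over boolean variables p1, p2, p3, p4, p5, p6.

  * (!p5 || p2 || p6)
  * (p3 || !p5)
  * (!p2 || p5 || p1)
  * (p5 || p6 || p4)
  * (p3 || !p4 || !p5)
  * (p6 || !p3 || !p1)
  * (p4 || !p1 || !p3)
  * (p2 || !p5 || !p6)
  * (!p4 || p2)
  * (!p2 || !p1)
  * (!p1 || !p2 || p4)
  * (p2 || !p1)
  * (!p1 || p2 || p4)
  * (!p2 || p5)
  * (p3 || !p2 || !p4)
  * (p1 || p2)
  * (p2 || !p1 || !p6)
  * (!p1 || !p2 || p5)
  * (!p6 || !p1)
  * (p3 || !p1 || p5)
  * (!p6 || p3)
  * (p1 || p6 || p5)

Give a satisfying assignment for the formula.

Branch on p1: take p1 = False.
  then p2 is forced to True.
  then p5 is forced to True.
  then p3 is forced to True.
p4, p6 are now unconstrained; take p4 = True, p6 = False.
Every clause has at least one true literal under this assignment.

p1=False  p2=True  p3=True  p4=True  p5=True  p6=False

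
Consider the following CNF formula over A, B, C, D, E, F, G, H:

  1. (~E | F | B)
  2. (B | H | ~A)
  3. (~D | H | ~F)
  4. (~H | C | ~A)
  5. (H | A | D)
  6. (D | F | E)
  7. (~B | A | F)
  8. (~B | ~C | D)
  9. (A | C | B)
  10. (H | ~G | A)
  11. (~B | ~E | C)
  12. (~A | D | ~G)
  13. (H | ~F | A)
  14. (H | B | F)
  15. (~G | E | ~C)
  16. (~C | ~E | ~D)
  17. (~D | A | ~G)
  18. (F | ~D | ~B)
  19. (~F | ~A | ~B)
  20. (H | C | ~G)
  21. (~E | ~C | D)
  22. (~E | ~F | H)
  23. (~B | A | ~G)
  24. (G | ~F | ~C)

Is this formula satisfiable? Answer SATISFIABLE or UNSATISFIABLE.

SATISFIABLE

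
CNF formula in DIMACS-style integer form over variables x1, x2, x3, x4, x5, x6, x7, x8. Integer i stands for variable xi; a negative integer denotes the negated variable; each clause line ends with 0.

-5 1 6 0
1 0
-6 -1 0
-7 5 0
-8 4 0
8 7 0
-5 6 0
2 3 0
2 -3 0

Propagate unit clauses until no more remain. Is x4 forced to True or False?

True

(x1) is a unit clause: x1 = True.
(~x6 \/ ~x1): since x1 = True, the clause reduces to (~x6). x6 = False.
In (x6 \/ ~x5), x6 is now false; ~x5 must hold, so x5 = False.
From (x5 \/ ~x7) and x5 = False: x7 = False.
From (x7 \/ x8) and x7 = False: x8 = True.
From (~x8 \/ x4) and x8 = True: x4 = True.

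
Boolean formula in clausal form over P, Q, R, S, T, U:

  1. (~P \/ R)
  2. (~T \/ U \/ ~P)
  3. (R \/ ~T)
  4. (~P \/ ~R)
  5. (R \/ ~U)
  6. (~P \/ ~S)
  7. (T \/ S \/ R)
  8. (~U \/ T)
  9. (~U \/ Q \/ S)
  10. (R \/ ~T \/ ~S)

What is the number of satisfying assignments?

Split on R, then T.
  R=1, T=1: 7 of the 16 assignments to (P,Q,S,U) work.
  R=1, T=0: remaining (P,Q,S,U) ∈ {(0,0,0,0); (0,0,1,0); (0,1,0,0); (0,1,1,0)} — 4.
  R=0, T=1: a clause becomes empty — 0.
  R=0, T=0: remaining (P,Q,S,U) ∈ {(0,0,1,0); (0,1,1,0)} — 2.
Total: 7 + 4 + 0 + 2 = 13.

13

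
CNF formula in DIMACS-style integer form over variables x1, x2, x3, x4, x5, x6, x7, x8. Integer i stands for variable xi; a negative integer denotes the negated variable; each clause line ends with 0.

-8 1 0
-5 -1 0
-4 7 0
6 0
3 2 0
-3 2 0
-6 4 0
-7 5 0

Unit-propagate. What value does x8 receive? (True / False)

False

(x6) is a unit clause: x6 = True.
In (x4 ∨ ¬x6), ¬x6 is now false; x4 must hold, so x4 = True.
In (¬x4 ∨ x7), ¬x4 is now false; x7 must hold, so x7 = True.
(¬x7 ∨ x5): since x7 = True, the clause reduces to (x5). x5 = True.
From (¬x1 ∨ ¬x5) and x5 = True: x1 = False.
From (x1 ∨ ¬x8) and x1 = False: x8 = False.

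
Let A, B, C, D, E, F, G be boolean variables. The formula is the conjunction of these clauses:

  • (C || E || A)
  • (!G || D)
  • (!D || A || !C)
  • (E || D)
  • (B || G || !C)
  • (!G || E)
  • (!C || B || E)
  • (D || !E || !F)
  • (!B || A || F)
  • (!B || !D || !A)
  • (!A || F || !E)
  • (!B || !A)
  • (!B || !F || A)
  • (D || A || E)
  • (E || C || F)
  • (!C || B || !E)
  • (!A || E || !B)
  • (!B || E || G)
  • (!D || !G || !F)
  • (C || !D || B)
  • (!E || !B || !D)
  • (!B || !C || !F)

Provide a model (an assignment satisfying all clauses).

Try A = False.
Try B = False.
Branch on C: take C = False.
  then E is forced to True.
  then D is forced to False.
  then G is forced to False.
  then F is forced to False.
Every clause has at least one true literal under this assignment.

A=F, B=F, C=F, D=F, E=T, F=F, G=F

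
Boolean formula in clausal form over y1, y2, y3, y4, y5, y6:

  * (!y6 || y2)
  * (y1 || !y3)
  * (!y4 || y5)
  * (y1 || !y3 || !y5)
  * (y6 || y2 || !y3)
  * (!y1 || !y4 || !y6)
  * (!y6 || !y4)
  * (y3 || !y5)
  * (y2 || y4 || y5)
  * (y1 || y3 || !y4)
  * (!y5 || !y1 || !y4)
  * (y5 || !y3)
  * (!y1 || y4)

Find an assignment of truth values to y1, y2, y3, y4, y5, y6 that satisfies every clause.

y2 occurs only positively in the remaining clauses — set y2 = True.
Try y1 = False.
  then y3 is forced to False.
  then y5 is forced to False.
  then y4 is forced to False.
y6 is now unconstrained; take y6 = False.

y1 = False, y2 = True, y3 = False, y4 = False, y5 = False, y6 = False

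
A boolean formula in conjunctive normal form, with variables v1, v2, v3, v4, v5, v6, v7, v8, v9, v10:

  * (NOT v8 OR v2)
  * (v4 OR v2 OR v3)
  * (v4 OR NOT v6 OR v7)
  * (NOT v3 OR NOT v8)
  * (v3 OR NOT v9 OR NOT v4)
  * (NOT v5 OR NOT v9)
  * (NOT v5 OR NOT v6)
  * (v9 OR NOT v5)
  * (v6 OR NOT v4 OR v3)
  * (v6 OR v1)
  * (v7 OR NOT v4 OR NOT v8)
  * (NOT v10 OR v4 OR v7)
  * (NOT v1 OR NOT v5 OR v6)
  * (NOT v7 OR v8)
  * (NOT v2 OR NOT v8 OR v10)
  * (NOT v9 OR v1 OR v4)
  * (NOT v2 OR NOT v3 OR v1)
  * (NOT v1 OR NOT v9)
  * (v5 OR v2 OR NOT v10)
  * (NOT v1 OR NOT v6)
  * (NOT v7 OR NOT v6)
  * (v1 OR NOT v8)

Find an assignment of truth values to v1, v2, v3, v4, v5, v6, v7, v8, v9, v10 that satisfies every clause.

v1=T, v2=T, v3=T, v4=T, v5=F, v6=F, v7=F, v8=F, v9=F, v10=F

Set v1 = True and propagate.
  then v9 is forced to False.
  then v5 is forced to False.
  then v6 is forced to False.
Branch on v2: take v2 = True.
Try v3 = True.
  then v8 is forced to False.
  then v7 is forced to False.
For the remaining variables, v4 = True, v10 = False works.
Every clause has at least one true literal under this assignment.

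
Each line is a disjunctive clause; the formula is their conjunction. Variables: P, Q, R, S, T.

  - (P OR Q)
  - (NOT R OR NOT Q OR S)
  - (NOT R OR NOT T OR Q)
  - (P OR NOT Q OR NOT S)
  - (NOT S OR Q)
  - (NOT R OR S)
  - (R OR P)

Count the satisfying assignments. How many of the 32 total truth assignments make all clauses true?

8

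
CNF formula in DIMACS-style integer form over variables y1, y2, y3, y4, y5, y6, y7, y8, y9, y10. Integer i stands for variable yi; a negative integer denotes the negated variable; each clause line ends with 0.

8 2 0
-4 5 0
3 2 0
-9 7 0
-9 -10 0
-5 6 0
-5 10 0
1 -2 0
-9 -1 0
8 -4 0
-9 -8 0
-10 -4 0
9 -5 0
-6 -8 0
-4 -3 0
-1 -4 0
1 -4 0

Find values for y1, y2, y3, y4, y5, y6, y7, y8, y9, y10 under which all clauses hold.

y4 occurs only negated in the remaining clauses — set y4 = False.
Branch on y1: take y1 = True.
  then y9 is forced to False.
  then y5 is forced to False.
Try y2 = True.
Branch on y6: take y6 = False.
y3, y7, y8, y10 are now unconstrained; take y3 = False, y7 = False, y8 = False, y10 = False.

y1=T  y2=T  y3=F  y4=F  y5=F  y6=F  y7=F  y8=F  y9=F  y10=F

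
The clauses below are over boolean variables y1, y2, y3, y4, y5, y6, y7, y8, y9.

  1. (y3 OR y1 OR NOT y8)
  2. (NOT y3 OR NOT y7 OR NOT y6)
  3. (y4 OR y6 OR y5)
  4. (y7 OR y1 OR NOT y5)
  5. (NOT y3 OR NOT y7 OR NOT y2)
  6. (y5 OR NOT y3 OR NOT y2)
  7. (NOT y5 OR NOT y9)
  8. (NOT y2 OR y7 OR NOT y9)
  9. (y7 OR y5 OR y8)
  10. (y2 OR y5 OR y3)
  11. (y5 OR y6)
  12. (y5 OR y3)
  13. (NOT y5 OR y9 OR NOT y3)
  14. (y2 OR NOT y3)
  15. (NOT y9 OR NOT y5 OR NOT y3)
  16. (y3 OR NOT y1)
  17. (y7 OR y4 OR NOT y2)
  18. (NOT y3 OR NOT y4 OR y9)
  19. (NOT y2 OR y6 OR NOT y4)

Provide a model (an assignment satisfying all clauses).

Branch on y1: take y1 = False.
Set y2 = False and propagate.
  then y3 is forced to False.
  then y8 is forced to False.
  then y5 is forced to True.
  then y7 is forced to True.
  then y9 is forced to False.
y4, y6 are now unconstrained; take y4 = True, y6 = True.
Check each clause:
  1. (NOT y8 OR y3 OR y1) — NOT y8 is true.
  2. (NOT y6 OR NOT y7 OR NOT y3) — NOT y3 is true.
  3. (y6 OR y4 OR y5) — y4 is true.
  4. (NOT y5 OR y7 OR y1) — y7 is true.
  5. (NOT y2 OR NOT y7 OR NOT y3) — NOT y3 is true.
  6. (NOT y2 OR y5 OR NOT y3) — y5 is true.
  7. (NOT y9 OR NOT y5) — NOT y9 is true.
  8. (NOT y2 OR y7 OR NOT y9) — y7 is true.
  9. (y5 OR y7 OR y8) — y5 is true.
  10. (y3 OR y2 OR y5) — y5 is true.
  11. (y5 OR y6) — y5 is true.
  12. (y3 OR y5) — y5 is true.
  13. (NOT y3 OR y9 OR NOT y5) — NOT y3 is true.
  14. (NOT y3 OR y2) — NOT y3 is true.
  15. (NOT y5 OR NOT y9 OR NOT y3) — NOT y3 is true.
  16. (y3 OR NOT y1) — NOT y1 is true.
  17. (NOT y2 OR y7 OR y4) — y4 is true.
  18. (NOT y4 OR NOT y3 OR y9) — NOT y3 is true.
  19. (y6 OR NOT y4 OR NOT y2) — y6 is true.

y1=F, y2=F, y3=F, y4=T, y5=T, y6=T, y7=T, y8=F, y9=F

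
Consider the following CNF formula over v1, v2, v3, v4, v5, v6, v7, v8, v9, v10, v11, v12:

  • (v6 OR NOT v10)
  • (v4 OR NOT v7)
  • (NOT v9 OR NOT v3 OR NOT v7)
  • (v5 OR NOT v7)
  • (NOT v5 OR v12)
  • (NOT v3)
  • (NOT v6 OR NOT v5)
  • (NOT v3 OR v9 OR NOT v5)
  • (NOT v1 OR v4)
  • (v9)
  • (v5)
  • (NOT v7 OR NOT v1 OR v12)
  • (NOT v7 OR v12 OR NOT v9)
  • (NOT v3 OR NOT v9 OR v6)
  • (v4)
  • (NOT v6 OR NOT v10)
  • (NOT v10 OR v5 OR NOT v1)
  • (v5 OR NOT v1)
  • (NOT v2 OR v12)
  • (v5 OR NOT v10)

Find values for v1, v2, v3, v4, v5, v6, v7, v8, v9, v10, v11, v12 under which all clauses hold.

(NOT v3) is a unit clause, so v3 = False.
Unit propagation: (v9) forces v9 = True.
Unit propagation: (v5) forces v5 = True.
Unit propagation: (v12) forces v12 = True.
The clause (NOT v6) is unit: v6 must be False.
Unit propagation: (NOT v10) forces v10 = False.
(v4) is a unit clause, so v4 = True.
v1, v2, v7, v8, v11 are now unconstrained; take v1 = True, v2 = True, v7 = False, v8 = True, v11 = True.
Every clause has at least one true literal under this assignment.
Check each clause:
  1. (v6 OR NOT v10) — NOT v10 is true.
  2. (v4 OR NOT v7) — NOT v7 is true.
  3. (NOT v3 OR NOT v9 OR NOT v7) — NOT v7 is true.
  4. (NOT v7 OR v5) — NOT v7 is true.
  5. (v12 OR NOT v5) — v12 is true.
  6. (NOT v3) — NOT v3 is true.
  7. (NOT v6 OR NOT v5) — NOT v6 is true.
  8. (v9 OR NOT v3 OR NOT v5) — v9 is true.
  9. (NOT v1 OR v4) — v4 is true.
  10. (v9) — v9 is true.
  11. (v5) — v5 is true.
  12. (v12 OR NOT v7 OR NOT v1) — NOT v7 is true.
  13. (NOT v7 OR v12 OR NOT v9) — NOT v7 is true.
  14. (v6 OR NOT v3 OR NOT v9) — NOT v3 is true.
  15. (v4) — v4 is true.
  16. (NOT v6 OR NOT v10) — NOT v6 is true.
  17. (v5 OR NOT v10 OR NOT v1) — v5 is true.
  18. (v5 OR NOT v1) — v5 is true.
  19. (NOT v2 OR v12) — v12 is true.
  20. (NOT v10 OR v5) — v5 is true.

v1 = True, v2 = True, v3 = False, v4 = True, v5 = True, v6 = False, v7 = False, v8 = True, v9 = True, v10 = False, v11 = True, v12 = True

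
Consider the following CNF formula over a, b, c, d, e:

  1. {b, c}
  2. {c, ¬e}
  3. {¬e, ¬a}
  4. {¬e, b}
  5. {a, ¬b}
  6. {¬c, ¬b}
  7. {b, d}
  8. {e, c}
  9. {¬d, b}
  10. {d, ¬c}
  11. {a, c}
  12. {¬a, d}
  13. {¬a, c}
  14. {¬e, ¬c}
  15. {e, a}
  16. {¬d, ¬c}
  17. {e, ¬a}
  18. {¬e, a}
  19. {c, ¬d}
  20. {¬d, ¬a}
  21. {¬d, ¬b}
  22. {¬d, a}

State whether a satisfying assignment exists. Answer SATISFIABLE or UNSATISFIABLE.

a = True:
  propagation gives e=False; an empty clause results — contradiction.
a = False:
  propagation gives b=False, c=True, e=False; an empty clause results — contradiction.
Every branch closes, so no satisfying assignment exists.

UNSATISFIABLE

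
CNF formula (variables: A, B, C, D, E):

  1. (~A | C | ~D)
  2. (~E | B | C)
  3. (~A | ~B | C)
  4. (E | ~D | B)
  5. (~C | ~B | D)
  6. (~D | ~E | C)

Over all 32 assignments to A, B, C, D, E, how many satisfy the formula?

15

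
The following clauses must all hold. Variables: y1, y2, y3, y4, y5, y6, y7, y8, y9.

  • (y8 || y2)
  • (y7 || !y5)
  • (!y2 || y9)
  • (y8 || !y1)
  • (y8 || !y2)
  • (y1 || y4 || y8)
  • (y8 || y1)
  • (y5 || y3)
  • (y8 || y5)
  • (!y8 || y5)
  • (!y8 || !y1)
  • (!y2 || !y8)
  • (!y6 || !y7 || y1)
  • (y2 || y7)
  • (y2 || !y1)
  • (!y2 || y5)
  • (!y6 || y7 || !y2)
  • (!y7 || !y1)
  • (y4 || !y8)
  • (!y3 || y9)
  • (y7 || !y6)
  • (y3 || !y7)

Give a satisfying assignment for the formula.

y1=F, y2=F, y3=T, y4=T, y5=T, y6=F, y7=T, y8=T, y9=T

Check each clause:
  1. (y2 || y8) — y8 is true.
  2. (!y5 || y7) — y7 is true.
  3. (y9 || !y2) — y9 is true.
  4. (!y1 || y8) — y8 is true.
  5. (!y2 || y8) — y8 is true.
  6. (y8 || y1 || y4) — y8 is true.
  7. (y8 || y1) — y8 is true.
  8. (y3 || y5) — y3 is true.
  9. (y5 || y8) — y8 is true.
  10. (y5 || !y8) — y5 is true.
  11. (!y8 || !y1) — !y1 is true.
  12. (!y2 || !y8) — !y2 is true.
  13. (!y7 || !y6 || y1) — !y6 is true.
  14. (y2 || y7) — y7 is true.
  15. (!y1 || y2) — !y1 is true.
  16. (!y2 || y5) — y5 is true.
  17. (!y6 || y7 || !y2) — !y6 is true.
  18. (!y1 || !y7) — !y1 is true.
  19. (y4 || !y8) — y4 is true.
  20. (y9 || !y3) — y9 is true.
  21. (y7 || !y6) — !y6 is true.
  22. (y3 || !y7) — y3 is true.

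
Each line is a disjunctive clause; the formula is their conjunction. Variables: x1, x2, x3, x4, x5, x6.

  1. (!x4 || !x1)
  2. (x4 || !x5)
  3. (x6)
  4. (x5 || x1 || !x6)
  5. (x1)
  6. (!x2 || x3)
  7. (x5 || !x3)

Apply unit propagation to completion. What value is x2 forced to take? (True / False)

False

Unit clause (x6) sets x6 = True.
(x1) stands alone — x1 = True.
(!x4 || !x1) with x1 = True leaves only !x4, so x4 = False.
(x4 || !x5) with x4 = False leaves only !x5, so x5 = False.
In (!x3 || x5), x5 is now false; !x3 must hold, so x3 = False.
(!x2 || x3): since x3 = False, the clause reduces to (!x2). x2 = False.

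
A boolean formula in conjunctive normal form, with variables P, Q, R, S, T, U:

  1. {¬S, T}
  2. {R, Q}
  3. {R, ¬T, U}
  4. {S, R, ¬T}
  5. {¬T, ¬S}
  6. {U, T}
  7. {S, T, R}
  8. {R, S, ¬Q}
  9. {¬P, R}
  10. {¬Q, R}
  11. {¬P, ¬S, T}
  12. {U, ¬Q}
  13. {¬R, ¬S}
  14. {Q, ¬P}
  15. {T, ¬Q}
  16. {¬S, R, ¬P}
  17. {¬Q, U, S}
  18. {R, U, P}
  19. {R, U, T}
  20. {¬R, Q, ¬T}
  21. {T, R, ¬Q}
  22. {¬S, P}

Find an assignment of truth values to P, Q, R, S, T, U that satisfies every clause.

U occurs only positively in the remaining clauses — set U = True.
Set P = False and propagate.
  then S is forced to False.
Branch on Q: take Q = True.
  then R is forced to True.
  then T is forced to True.
Check each clause:
  1. {¬S, T} — ¬S is true.
  2. {Q, R} — Q is true.
  3. {¬T, U, R} — R is true.
  4. {S, ¬T, R} — R is true.
  5. {¬S, ¬T} — ¬S is true.
  6. {U, T} — T is true.
  7. {T, S, R} — R is true.
  8. {¬Q, S, R} — R is true.
  9. {¬P, R} — R is true.
  10. {R, ¬Q} — R is true.
  11. {¬S, ¬P, T} — ¬S is true.
  12. {¬Q, U} — U is true.
  13. {¬S, ¬R} — ¬S is true.
  14. {Q, ¬P} — Q is true.
  15. {¬Q, T} — T is true.
  16. {¬S, ¬P, R} — R is true.
  17. {U, ¬Q, S} — U is true.
  18. {P, U, R} — R is true.
  19. {R, T, U} — R is true.
  20. {¬T, ¬R, Q} — Q is true.
  21. {¬Q, T, R} — R is true.
  22. {P, ¬S} — ¬S is true.

P = F, Q = T, R = T, S = F, T = T, U = T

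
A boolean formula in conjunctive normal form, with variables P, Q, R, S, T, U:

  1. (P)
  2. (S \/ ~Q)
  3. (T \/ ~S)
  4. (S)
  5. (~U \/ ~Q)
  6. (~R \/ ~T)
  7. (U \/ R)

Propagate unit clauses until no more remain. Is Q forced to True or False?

False

(P) is a unit clause: P = True.
Unit clause (S) sets S = True.
In (T \/ ~S), ~S is now false; T must hold, so T = True.
In (~T \/ ~R), ~T is now false; ~R must hold, so R = False.
(R \/ U) with R = False leaves only U, so U = True.
(~U \/ ~Q) with U = True leaves only ~Q, so Q = False.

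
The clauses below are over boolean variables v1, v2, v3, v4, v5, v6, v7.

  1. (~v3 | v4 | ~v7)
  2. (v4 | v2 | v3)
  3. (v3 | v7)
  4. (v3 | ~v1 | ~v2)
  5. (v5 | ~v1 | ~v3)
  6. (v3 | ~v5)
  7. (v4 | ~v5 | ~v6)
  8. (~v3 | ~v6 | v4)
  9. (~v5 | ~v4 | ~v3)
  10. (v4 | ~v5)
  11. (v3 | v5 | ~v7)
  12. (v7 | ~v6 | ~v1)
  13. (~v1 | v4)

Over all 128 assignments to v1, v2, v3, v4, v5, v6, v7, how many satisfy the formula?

10

Split on v3, then v4.
  v3=T, v4=T: forces v1=F; v5=F; v2, v6, v7 free → 2^3 = 8.
  v3=T, v4=F: remaining (v1,v2,v5,v6,v7) ∈ {(F,F,F,F,F); (F,T,F,F,F)} — 2.
  v3=F, v4=T: a clause becomes empty — 0.
  v3=F, v4=F: a clause becomes empty — 0.
Total: 8 + 2 + 0 + 0 = 10.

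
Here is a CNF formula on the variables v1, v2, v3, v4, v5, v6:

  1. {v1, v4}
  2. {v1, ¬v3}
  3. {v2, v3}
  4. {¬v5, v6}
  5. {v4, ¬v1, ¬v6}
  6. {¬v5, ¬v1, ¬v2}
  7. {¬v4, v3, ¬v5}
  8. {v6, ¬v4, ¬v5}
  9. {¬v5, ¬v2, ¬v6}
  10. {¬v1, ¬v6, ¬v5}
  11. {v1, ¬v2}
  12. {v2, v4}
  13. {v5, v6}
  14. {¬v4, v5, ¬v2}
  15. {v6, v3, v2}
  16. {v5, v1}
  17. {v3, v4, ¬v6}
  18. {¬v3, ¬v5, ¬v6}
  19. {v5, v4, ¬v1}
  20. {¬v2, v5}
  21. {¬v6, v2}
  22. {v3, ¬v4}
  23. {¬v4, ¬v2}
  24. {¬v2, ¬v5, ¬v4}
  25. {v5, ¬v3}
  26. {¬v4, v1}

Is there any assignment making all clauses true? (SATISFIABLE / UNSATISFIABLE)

v5 = True:
  propagation gives v6=True, v2=False; an empty clause results — contradiction.
v5 = False:
  propagation gives v6=True, v1=True, v4=True, v2=False; an empty clause results — contradiction.
Every branch closes, so no satisfying assignment exists.

UNSATISFIABLE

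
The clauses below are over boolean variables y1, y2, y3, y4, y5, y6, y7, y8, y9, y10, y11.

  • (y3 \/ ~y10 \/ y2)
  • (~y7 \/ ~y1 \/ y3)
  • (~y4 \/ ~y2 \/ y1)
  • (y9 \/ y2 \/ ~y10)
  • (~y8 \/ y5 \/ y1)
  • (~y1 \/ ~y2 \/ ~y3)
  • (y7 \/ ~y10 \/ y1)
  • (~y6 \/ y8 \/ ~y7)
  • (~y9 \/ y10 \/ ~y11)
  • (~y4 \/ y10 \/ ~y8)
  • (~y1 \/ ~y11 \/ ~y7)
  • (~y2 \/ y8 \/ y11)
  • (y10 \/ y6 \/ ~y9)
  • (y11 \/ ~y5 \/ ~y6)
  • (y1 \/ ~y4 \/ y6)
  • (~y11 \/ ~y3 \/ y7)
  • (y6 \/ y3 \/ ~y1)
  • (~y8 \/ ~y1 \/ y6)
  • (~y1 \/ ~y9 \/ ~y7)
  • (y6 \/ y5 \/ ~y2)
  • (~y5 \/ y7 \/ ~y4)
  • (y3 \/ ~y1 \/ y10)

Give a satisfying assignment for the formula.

y1=1, y2=0, y3=1, y4=1, y5=0, y6=0, y7=1, y8=0, y9=0, y10=0, y11=0

Branch on y1: take y1 = True.
Set y2 = False and propagate.
Set y3 = True and propagate.
For the remaining variables, y4 = True, y5 = False, y6 = False, y7 = True, y8 = False, y9 = False, y10 = False, y11 = False works.
Check each clause:
  1. (y3 \/ ~y10 \/ y2) — y3 is true.
  2. (~y1 \/ ~y7 \/ y3) — y3 is true.
  3. (~y4 \/ ~y2 \/ y1) — y1 is true.
  4. (y9 \/ y2 \/ ~y10) — ~y10 is true.
  5. (y5 \/ y1 \/ ~y8) — ~y8 is true.
  6. (~y2 \/ ~y3 \/ ~y1) — ~y2 is true.
  7. (y7 \/ ~y10 \/ y1) — y1 is true.
  8. (~y7 \/ y8 \/ ~y6) — ~y6 is true.
  9. (~y9 \/ ~y11 \/ y10) — ~y11 is true.
  10. (~y8 \/ ~y4 \/ y10) — ~y8 is true.
  11. (~y7 \/ ~y1 \/ ~y11) — ~y11 is true.
  12. (y8 \/ y11 \/ ~y2) — ~y2 is true.
  13. (y6 \/ ~y9 \/ y10) — ~y9 is true.
  14. (y11 \/ ~y6 \/ ~y5) — ~y6 is true.
  15. (~y4 \/ y1 \/ y6) — y1 is true.
  16. (~y3 \/ y7 \/ ~y11) — ~y11 is true.
  17. (y6 \/ ~y1 \/ y3) — y3 is true.
  18. (y6 \/ ~y1 \/ ~y8) — ~y8 is true.
  19. (~y9 \/ ~y7 \/ ~y1) — ~y9 is true.
  20. (y6 \/ ~y2 \/ y5) — ~y2 is true.
  21. (y7 \/ ~y4 \/ ~y5) — ~y5 is true.
  22. (~y1 \/ y10 \/ y3) — y3 is true.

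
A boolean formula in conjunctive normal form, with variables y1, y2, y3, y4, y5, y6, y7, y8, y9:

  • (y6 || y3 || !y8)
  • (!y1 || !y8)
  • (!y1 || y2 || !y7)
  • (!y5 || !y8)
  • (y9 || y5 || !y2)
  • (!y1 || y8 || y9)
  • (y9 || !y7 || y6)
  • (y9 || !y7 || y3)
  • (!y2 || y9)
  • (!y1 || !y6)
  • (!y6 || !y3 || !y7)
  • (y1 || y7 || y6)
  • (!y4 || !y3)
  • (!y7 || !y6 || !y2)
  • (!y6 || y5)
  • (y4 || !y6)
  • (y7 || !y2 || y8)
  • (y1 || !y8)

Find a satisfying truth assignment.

y1=F  y2=T  y3=F  y4=F  y5=F  y6=F  y7=T  y8=F  y9=T

Check each clause:
  1. (!y8 || y3 || y6) — !y8 is true.
  2. (!y1 || !y8) — !y8 is true.
  3. (y2 || !y7 || !y1) — y2 is true.
  4. (!y5 || !y8) — !y8 is true.
  5. (!y2 || y5 || y9) — y9 is true.
  6. (!y1 || y9 || y8) — y9 is true.
  7. (!y7 || y9 || y6) — y9 is true.
  8. (y3 || y9 || !y7) — y9 is true.
  9. (!y2 || y9) — y9 is true.
  10. (!y6 || !y1) — !y6 is true.
  11. (!y6 || !y7 || !y3) — !y6 is true.
  12. (y6 || y7 || y1) — y7 is true.
  13. (!y4 || !y3) — !y4 is true.
  14. (!y2 || !y6 || !y7) — !y6 is true.
  15. (!y6 || y5) — !y6 is true.
  16. (y4 || !y6) — !y6 is true.
  17. (!y2 || y7 || y8) — y7 is true.
  18. (!y8 || y1) — !y8 is true.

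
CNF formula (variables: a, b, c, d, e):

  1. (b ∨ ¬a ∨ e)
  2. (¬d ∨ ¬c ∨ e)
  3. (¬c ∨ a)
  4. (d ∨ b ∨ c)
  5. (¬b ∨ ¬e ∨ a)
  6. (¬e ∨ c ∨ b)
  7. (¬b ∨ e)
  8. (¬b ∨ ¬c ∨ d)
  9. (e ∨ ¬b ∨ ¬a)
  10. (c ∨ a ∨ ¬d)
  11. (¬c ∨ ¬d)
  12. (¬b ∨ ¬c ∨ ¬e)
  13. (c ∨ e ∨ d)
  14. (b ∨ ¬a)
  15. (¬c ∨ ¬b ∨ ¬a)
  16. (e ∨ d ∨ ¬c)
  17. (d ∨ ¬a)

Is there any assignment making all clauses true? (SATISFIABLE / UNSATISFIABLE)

SATISFIABLE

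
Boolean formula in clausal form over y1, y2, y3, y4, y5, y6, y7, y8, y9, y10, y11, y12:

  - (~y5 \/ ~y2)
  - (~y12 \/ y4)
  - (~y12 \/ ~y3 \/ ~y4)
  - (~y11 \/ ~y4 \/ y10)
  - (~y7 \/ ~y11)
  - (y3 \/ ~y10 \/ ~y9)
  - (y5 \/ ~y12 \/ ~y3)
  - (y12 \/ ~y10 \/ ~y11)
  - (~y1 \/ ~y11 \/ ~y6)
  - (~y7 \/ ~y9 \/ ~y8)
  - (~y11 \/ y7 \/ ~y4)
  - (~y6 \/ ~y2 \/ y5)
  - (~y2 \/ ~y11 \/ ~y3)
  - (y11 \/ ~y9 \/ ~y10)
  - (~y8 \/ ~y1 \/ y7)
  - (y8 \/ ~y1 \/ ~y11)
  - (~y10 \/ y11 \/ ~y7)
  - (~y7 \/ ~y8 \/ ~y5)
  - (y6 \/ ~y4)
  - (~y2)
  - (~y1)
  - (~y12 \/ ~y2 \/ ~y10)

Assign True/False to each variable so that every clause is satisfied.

y1=False  y2=False  y3=True  y4=False  y5=True  y6=False  y7=False  y8=False  y9=False  y10=True  y11=False  y12=False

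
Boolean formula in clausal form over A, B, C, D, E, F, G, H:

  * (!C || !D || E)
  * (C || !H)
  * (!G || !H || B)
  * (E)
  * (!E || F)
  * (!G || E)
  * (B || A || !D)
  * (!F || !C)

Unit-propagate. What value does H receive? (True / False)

False

Unit clause (E) sets E = True.
From (F || !E) and E = True: F = True.
In (!C || !F), !F is now false; !C must hold, so C = False.
From (!H || C) and C = False: H = False.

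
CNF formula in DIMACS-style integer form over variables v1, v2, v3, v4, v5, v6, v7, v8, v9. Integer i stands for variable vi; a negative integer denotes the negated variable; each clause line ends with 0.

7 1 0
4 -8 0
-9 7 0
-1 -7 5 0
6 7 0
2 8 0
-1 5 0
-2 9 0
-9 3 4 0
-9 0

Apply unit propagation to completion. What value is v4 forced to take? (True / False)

Unit clause (~v9) sets v9 = False.
(~v2 | v9) with v9 = False leaves only ~v2, so v2 = False.
(v8 | v2): since v2 = False, the clause reduces to (v8). v8 = True.
In (v4 | ~v8), ~v8 is now false; v4 must hold, so v4 = True.

True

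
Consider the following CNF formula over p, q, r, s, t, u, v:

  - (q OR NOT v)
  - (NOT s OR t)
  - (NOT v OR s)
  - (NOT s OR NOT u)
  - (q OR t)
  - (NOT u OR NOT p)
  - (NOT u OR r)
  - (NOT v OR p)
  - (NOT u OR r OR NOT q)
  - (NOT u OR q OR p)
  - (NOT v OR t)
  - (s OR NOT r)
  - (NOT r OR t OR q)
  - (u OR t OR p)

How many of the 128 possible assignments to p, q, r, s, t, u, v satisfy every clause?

15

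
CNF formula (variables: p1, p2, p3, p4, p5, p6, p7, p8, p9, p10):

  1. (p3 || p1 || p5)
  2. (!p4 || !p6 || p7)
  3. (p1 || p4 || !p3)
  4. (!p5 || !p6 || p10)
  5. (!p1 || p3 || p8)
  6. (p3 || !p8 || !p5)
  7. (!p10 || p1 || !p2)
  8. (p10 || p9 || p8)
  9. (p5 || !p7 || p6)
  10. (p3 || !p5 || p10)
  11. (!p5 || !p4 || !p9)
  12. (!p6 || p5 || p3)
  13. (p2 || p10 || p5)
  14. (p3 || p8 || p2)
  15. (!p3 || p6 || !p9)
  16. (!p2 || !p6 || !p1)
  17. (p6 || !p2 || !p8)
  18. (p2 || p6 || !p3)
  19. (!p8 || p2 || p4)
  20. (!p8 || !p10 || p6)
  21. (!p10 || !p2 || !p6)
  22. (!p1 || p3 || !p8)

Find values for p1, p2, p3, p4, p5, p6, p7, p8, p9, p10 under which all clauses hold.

Branch on p1: take p1 = True.
Try p2 = False.
Branch on p3: take p3 = True.
  then p6 is forced to True.
The remaining clauses are satisfied by p4 = False, p5 = False, p7 = False, p8 = False, p9 = True, p10 = True.
Check each clause:
  1. (p1 || p3 || p5) — p1 is true.
  2. (!p6 || !p4 || p7) — !p4 is true.
  3. (!p3 || p1 || p4) — p1 is true.
  4. (!p5 || p10 || !p6) — p10 is true.
  5. (p3 || !p1 || p8) — p3 is true.
  6. (!p5 || !p8 || p3) — !p8 is true.
  7. (p1 || !p10 || !p2) — p1 is true.
  8. (p10 || p8 || p9) — p9 is true.
  9. (p5 || p6 || !p7) — !p7 is true.
  10. (p10 || p3 || !p5) — p10 is true.
  11. (!p4 || !p5 || !p9) — !p5 is true.
  12. (!p6 || p3 || p5) — p3 is true.
  13. (p2 || p5 || p10) — p10 is true.
  14. (p2 || p3 || p8) — p3 is true.
  15. (!p3 || p6 || !p9) — p6 is true.
  16. (!p6 || !p2 || !p1) — !p2 is true.
  17. (!p2 || p6 || !p8) — !p8 is true.
  18. (!p3 || p6 || p2) — p6 is true.
  19. (!p8 || p4 || p2) — !p8 is true.
  20. (!p10 || p6 || !p8) — !p8 is true.
  21. (!p10 || !p2 || !p6) — !p2 is true.
  22. (!p1 || !p8 || p3) — !p8 is true.

p1 = True, p2 = False, p3 = True, p4 = False, p5 = False, p6 = True, p7 = False, p8 = False, p9 = True, p10 = True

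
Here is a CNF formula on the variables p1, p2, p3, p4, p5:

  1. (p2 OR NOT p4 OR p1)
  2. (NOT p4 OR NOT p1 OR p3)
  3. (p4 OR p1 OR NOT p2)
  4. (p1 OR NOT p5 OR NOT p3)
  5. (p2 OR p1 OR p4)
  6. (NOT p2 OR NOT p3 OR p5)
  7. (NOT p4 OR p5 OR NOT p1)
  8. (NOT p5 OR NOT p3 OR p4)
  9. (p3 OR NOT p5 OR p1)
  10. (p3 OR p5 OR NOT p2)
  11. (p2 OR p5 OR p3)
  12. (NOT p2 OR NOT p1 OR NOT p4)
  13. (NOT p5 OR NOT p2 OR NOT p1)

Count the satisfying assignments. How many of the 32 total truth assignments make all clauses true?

3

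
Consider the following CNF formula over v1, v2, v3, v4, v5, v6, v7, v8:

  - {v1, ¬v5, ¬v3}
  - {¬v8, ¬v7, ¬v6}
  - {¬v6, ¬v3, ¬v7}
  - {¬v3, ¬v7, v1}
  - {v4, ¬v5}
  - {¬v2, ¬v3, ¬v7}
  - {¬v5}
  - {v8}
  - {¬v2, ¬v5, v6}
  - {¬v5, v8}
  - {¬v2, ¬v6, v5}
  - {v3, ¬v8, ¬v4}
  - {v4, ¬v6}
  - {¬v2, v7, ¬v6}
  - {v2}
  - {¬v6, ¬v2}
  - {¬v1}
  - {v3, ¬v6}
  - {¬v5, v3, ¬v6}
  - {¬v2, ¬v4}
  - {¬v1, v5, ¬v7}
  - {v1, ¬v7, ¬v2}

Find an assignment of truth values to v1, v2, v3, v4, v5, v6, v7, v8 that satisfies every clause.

Unit propagation: (¬v5) forces v5 = False.
Unit propagation: (v8) forces v8 = True.
(v2) is a unit clause, so v2 = True.
(¬v6) is a unit clause, so v6 = False.
The clause (¬v1) is unit: v1 must be False.
Unit propagation: (¬v4) forces v4 = False.
(¬v7) is a unit clause, so v7 = False.
v3 is now unconstrained; take v3 = True.

v1=F, v2=T, v3=T, v4=F, v5=F, v6=F, v7=F, v8=T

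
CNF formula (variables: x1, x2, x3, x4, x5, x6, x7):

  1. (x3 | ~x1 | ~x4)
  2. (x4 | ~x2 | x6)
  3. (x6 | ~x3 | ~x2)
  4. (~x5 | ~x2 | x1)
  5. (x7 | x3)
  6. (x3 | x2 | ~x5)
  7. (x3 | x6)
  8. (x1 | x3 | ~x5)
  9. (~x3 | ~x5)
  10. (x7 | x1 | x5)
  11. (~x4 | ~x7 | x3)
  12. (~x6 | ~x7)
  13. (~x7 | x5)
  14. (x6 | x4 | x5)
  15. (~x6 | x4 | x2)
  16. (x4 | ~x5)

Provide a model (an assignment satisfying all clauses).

Try x1 = True.
The remaining clauses are satisfied by x2 = False, x3 = True, x4 = True, x5 = False, x6 = True, x7 = False.

x1=1, x2=0, x3=1, x4=1, x5=0, x6=1, x7=0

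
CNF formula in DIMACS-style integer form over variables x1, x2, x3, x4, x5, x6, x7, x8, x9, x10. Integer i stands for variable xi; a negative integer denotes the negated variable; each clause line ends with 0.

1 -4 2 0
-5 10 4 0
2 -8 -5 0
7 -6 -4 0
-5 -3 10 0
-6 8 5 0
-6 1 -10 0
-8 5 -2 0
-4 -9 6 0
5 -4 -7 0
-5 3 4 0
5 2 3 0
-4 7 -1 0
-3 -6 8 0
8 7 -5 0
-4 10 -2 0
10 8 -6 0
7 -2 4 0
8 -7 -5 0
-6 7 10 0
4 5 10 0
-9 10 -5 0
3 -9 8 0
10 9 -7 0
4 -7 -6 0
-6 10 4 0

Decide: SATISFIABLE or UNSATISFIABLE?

SATISFIABLE

Set x1 = True and propagate.
Branch on x2: take x2 = False.
Set x3 = True and propagate.
For the remaining variables, x4 = False, x5 = False, x6 = False, x7 = False, x8 = False, x9 = True, x10 = True works.
So x1=True  x2=False  x3=True  x4=False  x5=False  x6=False  x7=False  x8=False  x9=True  x10=True is a satisfying assignment.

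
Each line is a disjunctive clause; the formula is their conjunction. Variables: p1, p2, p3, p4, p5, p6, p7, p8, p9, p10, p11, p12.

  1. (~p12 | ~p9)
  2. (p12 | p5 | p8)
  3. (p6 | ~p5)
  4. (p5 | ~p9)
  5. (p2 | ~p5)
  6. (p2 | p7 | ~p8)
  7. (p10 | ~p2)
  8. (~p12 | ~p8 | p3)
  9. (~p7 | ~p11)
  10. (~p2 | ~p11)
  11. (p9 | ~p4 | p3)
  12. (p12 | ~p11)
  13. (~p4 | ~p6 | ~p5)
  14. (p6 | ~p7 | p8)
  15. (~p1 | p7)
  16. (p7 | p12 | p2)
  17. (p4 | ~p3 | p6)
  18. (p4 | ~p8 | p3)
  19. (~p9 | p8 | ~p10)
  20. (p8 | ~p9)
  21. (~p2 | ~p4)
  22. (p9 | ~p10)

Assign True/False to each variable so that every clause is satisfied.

Pure literal: p1 appears only negated; assign p1 = False.
p11 occurs only negated in the remaining clauses — set p11 = False.
Set p2 = False and propagate.
  then p5 is forced to False.
  then p9 is forced to False.
  then p10 is forced to False.
For the remaining variables, p3 = True, p4 = False, p6 = True, p7 = True, p8 = False, p12 = True works.
Every clause has at least one true literal under this assignment.

p1=0, p2=0, p3=1, p4=0, p5=0, p6=1, p7=1, p8=0, p9=0, p10=0, p11=0, p12=1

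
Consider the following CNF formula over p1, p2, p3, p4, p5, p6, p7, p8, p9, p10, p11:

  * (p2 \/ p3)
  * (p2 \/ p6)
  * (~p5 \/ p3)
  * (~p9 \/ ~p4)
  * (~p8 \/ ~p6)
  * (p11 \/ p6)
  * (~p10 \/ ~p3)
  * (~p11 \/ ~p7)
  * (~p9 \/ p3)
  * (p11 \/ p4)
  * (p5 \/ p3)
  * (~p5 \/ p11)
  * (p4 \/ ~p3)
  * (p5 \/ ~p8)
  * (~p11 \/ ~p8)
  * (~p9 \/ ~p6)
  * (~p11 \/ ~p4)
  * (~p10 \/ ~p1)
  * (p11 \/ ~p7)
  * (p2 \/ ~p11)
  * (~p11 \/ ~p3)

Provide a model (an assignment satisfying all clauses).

p1 occurs only negated in the remaining clauses — set p1 = False.
p2 occurs only positively in the remaining clauses — set p2 = True.
Branch on p3: take p3 = True.
  then p10 is forced to False.
  then p4 is forced to True.
  then p9 is forced to False.
  then p11 is forced to False.
  then p6 is forced to True.
  then p8 is forced to False.
  then p5 is forced to False.
  then p7 is forced to False.

p1=F, p2=T, p3=T, p4=T, p5=F, p6=T, p7=F, p8=F, p9=F, p10=F, p11=F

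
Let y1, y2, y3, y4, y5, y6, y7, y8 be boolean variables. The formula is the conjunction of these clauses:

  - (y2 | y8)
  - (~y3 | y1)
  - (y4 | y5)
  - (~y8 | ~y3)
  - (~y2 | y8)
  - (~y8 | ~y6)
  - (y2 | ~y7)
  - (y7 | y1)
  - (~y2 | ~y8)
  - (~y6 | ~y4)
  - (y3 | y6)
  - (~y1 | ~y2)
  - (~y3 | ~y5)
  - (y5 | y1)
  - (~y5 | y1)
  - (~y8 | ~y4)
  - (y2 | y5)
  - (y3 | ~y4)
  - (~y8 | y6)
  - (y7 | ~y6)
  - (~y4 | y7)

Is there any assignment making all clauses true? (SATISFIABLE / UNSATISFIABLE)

UNSATISFIABLE

y8 = True:
  propagation gives y3=False, y6=False; an empty clause results — contradiction.
y8 = False:
  propagation gives y2=True; an empty clause results — contradiction.
Every branch closes, so no satisfying assignment exists.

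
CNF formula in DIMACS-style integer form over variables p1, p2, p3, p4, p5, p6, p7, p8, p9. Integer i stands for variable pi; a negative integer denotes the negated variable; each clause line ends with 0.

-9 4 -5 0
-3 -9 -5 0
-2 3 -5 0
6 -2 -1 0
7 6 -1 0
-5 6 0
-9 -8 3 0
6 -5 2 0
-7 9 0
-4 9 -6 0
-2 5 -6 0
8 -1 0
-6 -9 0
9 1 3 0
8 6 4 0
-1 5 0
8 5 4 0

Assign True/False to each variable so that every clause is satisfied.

p1=0, p2=0, p3=1, p4=1, p5=0, p6=0, p7=1, p8=1, p9=1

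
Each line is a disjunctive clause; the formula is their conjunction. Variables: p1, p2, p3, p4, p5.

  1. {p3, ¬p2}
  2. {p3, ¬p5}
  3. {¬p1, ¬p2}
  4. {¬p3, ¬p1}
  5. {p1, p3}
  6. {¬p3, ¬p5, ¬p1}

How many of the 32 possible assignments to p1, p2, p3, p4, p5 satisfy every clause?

10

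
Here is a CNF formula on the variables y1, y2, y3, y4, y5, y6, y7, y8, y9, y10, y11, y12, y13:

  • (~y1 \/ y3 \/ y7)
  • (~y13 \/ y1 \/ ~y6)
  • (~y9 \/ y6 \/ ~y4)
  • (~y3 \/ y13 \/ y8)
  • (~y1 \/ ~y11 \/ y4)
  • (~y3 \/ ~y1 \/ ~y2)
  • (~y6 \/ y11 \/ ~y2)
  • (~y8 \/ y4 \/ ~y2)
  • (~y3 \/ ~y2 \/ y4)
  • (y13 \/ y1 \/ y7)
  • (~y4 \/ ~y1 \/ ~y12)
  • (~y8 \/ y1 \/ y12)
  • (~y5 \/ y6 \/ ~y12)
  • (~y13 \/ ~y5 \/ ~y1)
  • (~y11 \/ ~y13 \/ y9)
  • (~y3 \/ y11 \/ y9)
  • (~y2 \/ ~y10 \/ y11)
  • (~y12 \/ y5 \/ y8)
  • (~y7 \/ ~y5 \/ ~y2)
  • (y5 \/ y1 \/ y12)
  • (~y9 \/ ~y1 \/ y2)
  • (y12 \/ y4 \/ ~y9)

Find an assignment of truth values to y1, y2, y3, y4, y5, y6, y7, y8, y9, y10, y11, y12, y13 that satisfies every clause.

y1=F, y2=F, y3=T, y4=F, y5=F, y6=F, y7=T, y8=T, y9=T, y10=T, y11=T, y12=T, y13=T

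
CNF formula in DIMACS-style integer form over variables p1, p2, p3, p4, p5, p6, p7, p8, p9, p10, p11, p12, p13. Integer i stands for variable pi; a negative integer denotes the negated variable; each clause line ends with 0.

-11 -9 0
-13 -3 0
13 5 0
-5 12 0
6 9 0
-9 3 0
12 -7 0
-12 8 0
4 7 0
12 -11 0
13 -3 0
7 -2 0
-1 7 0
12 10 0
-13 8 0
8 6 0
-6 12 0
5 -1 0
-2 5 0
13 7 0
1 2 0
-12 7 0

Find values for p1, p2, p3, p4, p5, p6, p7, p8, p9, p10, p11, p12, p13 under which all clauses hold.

p1=T, p2=T, p3=F, p4=T, p5=T, p6=T, p7=T, p8=T, p9=F, p10=F, p11=F, p12=T, p13=F

Pure literal: p4 appears only positively; assign p4 = True.
Pure literal: p8 appears only positively; assign p8 = True.
Try p1 = True.
  then p7 is forced to True.
  then p12 is forced to True.
  then p5 is forced to True.
Branch on p3: take p3 = False.
  then p9 is forced to False.
  then p6 is forced to True.
p2, p10, p11, p13 are now unconstrained; take p2 = True, p10 = False, p11 = False, p13 = False.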